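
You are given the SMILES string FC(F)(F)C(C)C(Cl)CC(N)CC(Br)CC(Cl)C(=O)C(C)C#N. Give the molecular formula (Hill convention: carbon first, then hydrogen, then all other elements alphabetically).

C14H20BrCl2F3N2O

Walk through each heavy atom and fill implicit hydrogens from standard valence (C 4, N 3, O 2, S 2, halogen 1):
  atom 1: F (halogen, monovalent) → 0 H
  atom 2: C, bond orders sum to 4 (valence 4) → 0 H
  atom 3: F (halogen, monovalent) → 0 H
  atom 4: F (halogen, monovalent) → 0 H
  atom 5: C, bond orders sum to 3 (valence 4) → 1 H
  atom 6: C, bond orders sum to 1 (valence 4) → 3 H
  atom 7: C, bond orders sum to 3 (valence 4) → 1 H
  atom 8: Cl (halogen, monovalent) → 0 H
  atom 9: C, bond orders sum to 2 (valence 4) → 2 H
  atom 10: C, bond orders sum to 3 (valence 4) → 1 H
  atom 11: N, bond orders sum to 1 (valence 3) → 2 H
  atom 12: C, bond orders sum to 2 (valence 4) → 2 H
  atom 13: C, bond orders sum to 3 (valence 4) → 1 H
  atom 14: Br (halogen, monovalent) → 0 H
  atom 15: C, bond orders sum to 2 (valence 4) → 2 H
  atom 16: C, bond orders sum to 3 (valence 4) → 1 H
  atom 17: Cl (halogen, monovalent) → 0 H
  atom 18: C, bond orders sum to 4 (valence 4) → 0 H
  atom 19: O, bond orders sum to 2 (valence 2) → 0 H
  atom 20: C, bond orders sum to 3 (valence 4) → 1 H
  atom 21: C, bond orders sum to 1 (valence 4) → 3 H
  atom 22: C, bond orders sum to 4 (valence 4) → 0 H
  atom 23: N, bond orders sum to 3 (valence 3) → 0 H
Totals → C:14, H:20, Br:1, Cl:2, F:3, N:2, O:1.
In Hill order: C14H20BrCl2F3N2O.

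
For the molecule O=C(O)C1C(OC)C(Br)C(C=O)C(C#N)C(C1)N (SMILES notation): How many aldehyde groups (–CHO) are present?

1

The aldehyde motif appears at heavy-atom position 11 in the SMILES.
Other groups present: 1 carboxylic acid, 1 ether, 1 nitrile, 1 primary amine.
Aldehyde count: 1.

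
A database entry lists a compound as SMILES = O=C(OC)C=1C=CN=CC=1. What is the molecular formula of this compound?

C7H7NO2

Walk through each heavy atom and fill implicit hydrogens from standard valence (C 4, N 3, O 2, S 2, halogen 1):
  atom 1: O, bond orders sum to 2 (valence 2) → 0 H
  atom 2: C, bond orders sum to 4 (valence 4) → 0 H
  atom 3: O, bond orders sum to 2 (valence 2) → 0 H
  atom 4: C, bond orders sum to 1 (valence 4) → 3 H
  atom 5: C, bond orders sum to 4 (valence 4) → 0 H
  atom 6: C, bond orders sum to 3 (valence 4) → 1 H
  atom 7: C, bond orders sum to 3 (valence 4) → 1 H
  atom 8: N, bond orders sum to 3 (valence 3) → 0 H
  atom 9: C, bond orders sum to 3 (valence 4) → 1 H
  atom 10: C, bond orders sum to 3 (valence 4) → 1 H
Totals → C:7, H:7, N:1, O:2.
In Hill order: C7H7NO2.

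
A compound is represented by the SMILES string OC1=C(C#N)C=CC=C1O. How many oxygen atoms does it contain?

2

Scan the SMILES for O atoms (remember two-letter symbols like Cl and Br are single atoms).
Oxygen count: 2.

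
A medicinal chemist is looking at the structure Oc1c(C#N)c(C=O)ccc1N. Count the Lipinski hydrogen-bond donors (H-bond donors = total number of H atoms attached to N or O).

Donors: find every N or O and count the H atoms it carries.
  atom 1 (O): bond orders sum to 1 → 1 H
  atom 5 (N): bond orders sum to 3 → 0 H
  atom 8 (O): bond orders sum to 2 → 0 H
  atom 12 (N): bond orders sum to 1 → 2 H
Lipinski HBD = 3.

3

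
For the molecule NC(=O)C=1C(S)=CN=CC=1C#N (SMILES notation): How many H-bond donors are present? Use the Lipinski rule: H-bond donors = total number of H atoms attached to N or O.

2

Donors: find every N or O and count the H atoms it carries.
  atom 1 (N): bond orders sum to 1 → 2 H
  atom 3 (O): bond orders sum to 2 → 0 H
  atom 8 (N): bond orders sum to 3 → 0 H
  atom 12 (N): bond orders sum to 3 → 0 H
Lipinski HBD = 2.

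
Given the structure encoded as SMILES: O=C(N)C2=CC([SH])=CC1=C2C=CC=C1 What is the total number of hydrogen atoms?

Walk through each heavy atom and fill implicit hydrogens from standard valence (C 4, N 3, O 2, S 2, halogen 1):
  atom 1: O, bond orders sum to 2 (valence 2) → 0 H
  atom 2: C, bond orders sum to 4 (valence 4) → 0 H
  atom 3: N, bond orders sum to 1 (valence 3) → 2 H
  atom 4: C, bond orders sum to 4 (valence 4) → 0 H
  atom 5: C, bond orders sum to 3 (valence 4) → 1 H
  atom 6: C, bond orders sum to 4 (valence 4) → 0 H
  atom 7: S with explicit H count 1
  atom 8: C, bond orders sum to 3 (valence 4) → 1 H
  atom 9: C, bond orders sum to 4 (valence 4) → 0 H
  atom 10: C, bond orders sum to 4 (valence 4) → 0 H
  atom 11: C, bond orders sum to 3 (valence 4) → 1 H
  atom 12: C, bond orders sum to 3 (valence 4) → 1 H
  atom 13: C, bond orders sum to 3 (valence 4) → 1 H
  atom 14: C, bond orders sum to 3 (valence 4) → 1 H
Total hydrogens: 9.

9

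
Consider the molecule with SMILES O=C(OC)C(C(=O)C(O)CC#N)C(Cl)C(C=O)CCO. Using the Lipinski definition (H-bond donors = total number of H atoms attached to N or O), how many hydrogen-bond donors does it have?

Donors: find every N or O and count the H atoms it carries.
  atom 1 (O): bond orders sum to 2 → 0 H
  atom 3 (O): bond orders sum to 2 → 0 H
  atom 7 (O): bond orders sum to 2 → 0 H
  atom 9 (O): bond orders sum to 1 → 1 H
  atom 12 (N): bond orders sum to 3 → 0 H
  atom 17 (O): bond orders sum to 2 → 0 H
  atom 20 (O): bond orders sum to 1 → 1 H
Lipinski HBD = 2.

2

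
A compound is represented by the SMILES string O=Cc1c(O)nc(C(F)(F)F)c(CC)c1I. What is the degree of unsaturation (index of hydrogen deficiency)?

Molecular formula: C9H7F3INO2.
DoU = (2C + 2 + N − H − X) / 2, where X is the halogen count and O/S are ignored.
    = (2·9 + 2 + 1 − 7 − 4) / 2 = 10 / 2 = 5.

5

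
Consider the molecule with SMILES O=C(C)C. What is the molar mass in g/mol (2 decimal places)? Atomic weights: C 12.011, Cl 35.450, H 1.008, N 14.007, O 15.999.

First, the molecular formula is C3H6O (counting implicit H from valence).
  C: 3 × 12.011 = 36.033
  H: 6 × 1.008 = 6.048
  O: 1 × 15.999 = 15.999
Sum: 3×12.011 + 6×1.008 + 1×15.999 = 58.080 → 58.08 g/mol.

58.08 g/mol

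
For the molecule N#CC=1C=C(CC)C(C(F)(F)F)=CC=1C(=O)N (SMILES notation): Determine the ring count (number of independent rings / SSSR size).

In SMILES, each pair of matching ring-closure digits denotes one ring-closing bond; the number of such bonds equals the number of independent rings.
Ring-closure bonds here: 1.

1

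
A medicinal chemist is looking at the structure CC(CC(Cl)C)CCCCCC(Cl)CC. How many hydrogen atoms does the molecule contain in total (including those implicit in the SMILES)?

Walk through each heavy atom and fill implicit hydrogens from standard valence (C 4, N 3, O 2, S 2, halogen 1):
  atom 1: C, bond orders sum to 1 (valence 4) → 3 H
  atom 2: C, bond orders sum to 3 (valence 4) → 1 H
  atom 3: C, bond orders sum to 2 (valence 4) → 2 H
  atom 4: C, bond orders sum to 3 (valence 4) → 1 H
  atom 5: Cl (halogen, monovalent) → 0 H
  atom 6: C, bond orders sum to 1 (valence 4) → 3 H
  atom 7: C, bond orders sum to 2 (valence 4) → 2 H
  atom 8: C, bond orders sum to 2 (valence 4) → 2 H
  atom 9: C, bond orders sum to 2 (valence 4) → 2 H
  atom 10: C, bond orders sum to 2 (valence 4) → 2 H
  atom 11: C, bond orders sum to 2 (valence 4) → 2 H
  atom 12: C, bond orders sum to 3 (valence 4) → 1 H
  atom 13: Cl (halogen, monovalent) → 0 H
  atom 14: C, bond orders sum to 2 (valence 4) → 2 H
  atom 15: C, bond orders sum to 1 (valence 4) → 3 H
Total hydrogens: 26.

26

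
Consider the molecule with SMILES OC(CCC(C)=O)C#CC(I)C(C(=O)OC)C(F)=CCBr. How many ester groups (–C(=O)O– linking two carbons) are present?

The ester motif appears at heavy-atom position 13 in the SMILES.
Other groups present: 1 alkene, 1 alkyne, 1 hydroxyl, 1 ketone.
Ester count: 1.

1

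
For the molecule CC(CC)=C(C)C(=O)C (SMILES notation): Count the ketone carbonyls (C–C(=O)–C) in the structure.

The ketone motif appears at heavy-atom position 7 in the SMILES.
Other groups present: 1 alkene.
Ketone count: 1.

1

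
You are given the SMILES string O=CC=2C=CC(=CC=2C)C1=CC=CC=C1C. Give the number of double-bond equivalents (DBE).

Molecular formula: C15H14O.
DoU = (2C + 2 + N − H − X) / 2, where X is the halogen count and O/S are ignored.
    = (2·15 + 2 + 0 − 14 − 0) / 2 = 18 / 2 = 9.

9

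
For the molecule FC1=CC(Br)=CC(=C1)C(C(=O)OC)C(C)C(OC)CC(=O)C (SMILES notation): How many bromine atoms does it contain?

Scan the SMILES for Br atoms (remember two-letter symbols like Cl and Br are single atoms).
Bromine count: 1.

1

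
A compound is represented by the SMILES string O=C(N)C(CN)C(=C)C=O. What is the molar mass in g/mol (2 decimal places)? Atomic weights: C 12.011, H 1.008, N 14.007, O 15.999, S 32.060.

142.16 g/mol

First, the molecular formula is C6H10N2O2 (counting implicit H from valence).
  C: 6 × 12.011 = 72.066
  H: 10 × 1.008 = 10.080
  N: 2 × 14.007 = 28.014
  O: 2 × 15.999 = 31.998
Sum: 6×12.011 + 10×1.008 + 2×14.007 + 2×15.999 = 142.158 → 142.16 g/mol.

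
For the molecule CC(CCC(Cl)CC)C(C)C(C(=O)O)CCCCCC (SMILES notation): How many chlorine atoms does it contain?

1

Scan the SMILES for Cl atoms (remember two-letter symbols like Cl and Br are single atoms).
Chlorine count: 1.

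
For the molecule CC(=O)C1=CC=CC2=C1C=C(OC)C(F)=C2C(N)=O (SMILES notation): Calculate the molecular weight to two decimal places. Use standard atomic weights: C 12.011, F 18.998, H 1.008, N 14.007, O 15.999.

261.25 g/mol

First, the molecular formula is C14H12FNO3 (counting implicit H from valence).
  C: 14 × 12.011 = 168.154
  F: 1 × 18.998 = 18.998
  H: 12 × 1.008 = 12.096
  N: 1 × 14.007 = 14.007
  O: 3 × 15.999 = 47.997
Sum: 14×12.011 + 1×18.998 + 12×1.008 + 1×14.007 + 3×15.999 = 261.252 → 261.25 g/mol.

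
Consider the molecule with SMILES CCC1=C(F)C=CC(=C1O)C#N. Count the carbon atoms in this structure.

Count every carbon token in the SMILES (each C, including those in ring-closure positions and inside branches).
Carbon count: 9.

9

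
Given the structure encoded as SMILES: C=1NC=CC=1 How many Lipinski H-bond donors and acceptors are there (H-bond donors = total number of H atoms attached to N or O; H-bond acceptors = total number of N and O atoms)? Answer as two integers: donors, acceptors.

1, 1

Donors: find every N or O and count the H atoms it carries.
  atom 2 (N): bond orders sum to 2 → 1 H
Lipinski HBD = 1.
Acceptors: N atoms = 1, O atoms = 0 → HBA = 1.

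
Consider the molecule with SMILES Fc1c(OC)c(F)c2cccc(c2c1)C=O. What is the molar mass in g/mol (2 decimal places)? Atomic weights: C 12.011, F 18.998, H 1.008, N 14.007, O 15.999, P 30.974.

222.19 g/mol

First, the molecular formula is C12H8F2O2 (counting implicit H from valence).
  C: 12 × 12.011 = 144.132
  F: 2 × 18.998 = 37.996
  H: 8 × 1.008 = 8.064
  O: 2 × 15.999 = 31.998
Sum: 12×12.011 + 2×18.998 + 8×1.008 + 2×15.999 = 222.190 → 222.19 g/mol.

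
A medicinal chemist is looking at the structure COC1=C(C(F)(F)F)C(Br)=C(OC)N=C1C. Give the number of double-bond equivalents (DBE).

4

Molecular formula: C9H9BrF3NO2.
DoU = (2C + 2 + N − H − X) / 2, where X is the halogen count and O/S are ignored.
    = (2·9 + 2 + 1 − 9 − 4) / 2 = 8 / 2 = 4.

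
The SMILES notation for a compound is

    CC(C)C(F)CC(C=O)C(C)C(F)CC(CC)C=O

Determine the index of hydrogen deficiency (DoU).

Molecular formula: C15H26F2O2.
DoU = (2C + 2 + N − H − X) / 2, where X is the halogen count and O/S are ignored.
    = (2·15 + 2 + 0 − 26 − 2) / 2 = 4 / 2 = 2.

2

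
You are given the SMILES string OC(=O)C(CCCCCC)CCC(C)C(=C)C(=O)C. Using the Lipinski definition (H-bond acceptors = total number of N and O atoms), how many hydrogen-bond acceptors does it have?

3

N atoms: 0; O atoms: 3.
Lipinski HBA = 0 + 3 = 3.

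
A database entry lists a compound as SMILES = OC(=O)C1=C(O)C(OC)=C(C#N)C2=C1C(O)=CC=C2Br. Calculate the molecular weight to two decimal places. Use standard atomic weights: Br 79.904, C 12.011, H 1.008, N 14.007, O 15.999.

338.11 g/mol

First, the molecular formula is C13H8BrNO5 (counting implicit H from valence).
  Br: 1 × 79.904 = 79.904
  C: 13 × 12.011 = 156.143
  H: 8 × 1.008 = 8.064
  N: 1 × 14.007 = 14.007
  O: 5 × 15.999 = 79.995
Sum: 1×79.904 + 13×12.011 + 8×1.008 + 1×14.007 + 5×15.999 = 338.113 → 338.11 g/mol.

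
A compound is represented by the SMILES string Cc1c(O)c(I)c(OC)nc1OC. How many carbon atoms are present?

Count every carbon token in the SMILES (each C, including those in ring-closure positions and inside branches).
Carbon count: 8.

8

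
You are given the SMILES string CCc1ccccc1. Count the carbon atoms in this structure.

Count every carbon token in the SMILES (each C, including those in ring-closure positions and inside branches).
Carbon count: 8.

8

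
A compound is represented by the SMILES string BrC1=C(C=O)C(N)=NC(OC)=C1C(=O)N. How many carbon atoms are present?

Count every carbon token in the SMILES (each C, including those in ring-closure positions and inside branches).
Carbon count: 8.

8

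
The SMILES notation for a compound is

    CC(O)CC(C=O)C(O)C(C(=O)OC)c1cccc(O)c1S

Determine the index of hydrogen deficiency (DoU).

6

Molecular formula: C15H20O6S.
DoU = (2C + 2 + N − H − X) / 2, where X is the halogen count and O/S are ignored.
    = (2·15 + 2 + 0 − 20 − 0) / 2 = 12 / 2 = 6.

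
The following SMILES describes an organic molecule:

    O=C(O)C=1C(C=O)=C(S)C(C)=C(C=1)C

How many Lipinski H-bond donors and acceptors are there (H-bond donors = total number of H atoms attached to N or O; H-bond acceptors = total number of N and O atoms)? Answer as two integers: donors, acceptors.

Donors: find every N or O and count the H atoms it carries.
  atom 1 (O): bond orders sum to 2 → 0 H
  atom 3 (O): bond orders sum to 1 → 1 H
  atom 7 (O): bond orders sum to 2 → 0 H
Lipinski HBD = 1.
Acceptors: N atoms = 0, O atoms = 3 → HBA = 3.

1, 3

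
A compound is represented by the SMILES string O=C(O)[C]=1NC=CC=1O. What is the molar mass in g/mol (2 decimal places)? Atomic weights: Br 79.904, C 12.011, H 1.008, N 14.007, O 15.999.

First, the molecular formula is C5H5NO3 (counting implicit H from valence).
  C: 5 × 12.011 = 60.055
  H: 5 × 1.008 = 5.040
  N: 1 × 14.007 = 14.007
  O: 3 × 15.999 = 47.997
Sum: 5×12.011 + 5×1.008 + 1×14.007 + 3×15.999 = 127.099 → 127.10 g/mol.

127.10 g/mol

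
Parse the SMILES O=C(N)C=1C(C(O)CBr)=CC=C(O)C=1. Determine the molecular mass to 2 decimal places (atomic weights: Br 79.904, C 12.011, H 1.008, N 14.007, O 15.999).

260.09 g/mol

First, the molecular formula is C9H10BrNO3 (counting implicit H from valence).
  Br: 1 × 79.904 = 79.904
  C: 9 × 12.011 = 108.099
  H: 10 × 1.008 = 10.080
  N: 1 × 14.007 = 14.007
  O: 3 × 15.999 = 47.997
Sum: 1×79.904 + 9×12.011 + 10×1.008 + 1×14.007 + 3×15.999 = 260.087 → 260.09 g/mol.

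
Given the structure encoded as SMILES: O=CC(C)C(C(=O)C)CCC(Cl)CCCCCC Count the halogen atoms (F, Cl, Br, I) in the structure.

Halogen atoms appear at heavy-atom position 12 (1×Cl).
Other groups present: 1 aldehyde, 1 ketone.
Halogen count: 1.

1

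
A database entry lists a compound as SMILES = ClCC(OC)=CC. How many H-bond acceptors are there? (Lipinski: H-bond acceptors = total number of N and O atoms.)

N atoms: 0; O atoms: 1.
Lipinski HBA = 0 + 1 = 1.

1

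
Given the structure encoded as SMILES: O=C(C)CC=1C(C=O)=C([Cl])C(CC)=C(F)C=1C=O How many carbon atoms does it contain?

13

Count every carbon token in the SMILES (each C, including those in ring-closure positions and inside branches).
Carbon count: 13.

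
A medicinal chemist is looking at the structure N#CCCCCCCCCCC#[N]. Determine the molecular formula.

C11H18N2

Walk through each heavy atom and fill implicit hydrogens from standard valence (C 4, N 3, O 2, S 2, halogen 1):
  atom 1: N, bond orders sum to 3 (valence 3) → 0 H
  atom 2: C, bond orders sum to 4 (valence 4) → 0 H
  atom 3: C, bond orders sum to 2 (valence 4) → 2 H
  atom 4: C, bond orders sum to 2 (valence 4) → 2 H
  atom 5: C, bond orders sum to 2 (valence 4) → 2 H
  atom 6: C, bond orders sum to 2 (valence 4) → 2 H
  atom 7: C, bond orders sum to 2 (valence 4) → 2 H
  atom 8: C, bond orders sum to 2 (valence 4) → 2 H
  atom 9: C, bond orders sum to 2 (valence 4) → 2 H
  atom 10: C, bond orders sum to 2 (valence 4) → 2 H
  atom 11: C, bond orders sum to 2 (valence 4) → 2 H
  atom 12: C, bond orders sum to 4 (valence 4) → 0 H
  atom 13: N with explicit H count 0
Totals → C:11, H:18, N:2.
In Hill order: C11H18N2.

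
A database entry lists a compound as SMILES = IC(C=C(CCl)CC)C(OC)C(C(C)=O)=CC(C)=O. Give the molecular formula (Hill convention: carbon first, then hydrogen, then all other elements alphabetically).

Walk through each heavy atom and fill implicit hydrogens from standard valence (C 4, N 3, O 2, S 2, halogen 1):
  atom 1: I (halogen, monovalent) → 0 H
  atom 2: C, bond orders sum to 3 (valence 4) → 1 H
  atom 3: C, bond orders sum to 3 (valence 4) → 1 H
  atom 4: C, bond orders sum to 4 (valence 4) → 0 H
  atom 5: C, bond orders sum to 2 (valence 4) → 2 H
  atom 6: Cl (halogen, monovalent) → 0 H
  atom 7: C, bond orders sum to 2 (valence 4) → 2 H
  atom 8: C, bond orders sum to 1 (valence 4) → 3 H
  atom 9: C, bond orders sum to 3 (valence 4) → 1 H
  atom 10: O, bond orders sum to 2 (valence 2) → 0 H
  atom 11: C, bond orders sum to 1 (valence 4) → 3 H
  atom 12: C, bond orders sum to 4 (valence 4) → 0 H
  atom 13: C, bond orders sum to 4 (valence 4) → 0 H
  atom 14: C, bond orders sum to 1 (valence 4) → 3 H
  atom 15: O, bond orders sum to 2 (valence 2) → 0 H
  atom 16: C, bond orders sum to 3 (valence 4) → 1 H
  atom 17: C, bond orders sum to 4 (valence 4) → 0 H
  atom 18: C, bond orders sum to 1 (valence 4) → 3 H
  atom 19: O, bond orders sum to 2 (valence 2) → 0 H
Totals → C:14, H:20, Cl:1, I:1, O:3.
In Hill order: C14H20ClIO3.

C14H20ClIO3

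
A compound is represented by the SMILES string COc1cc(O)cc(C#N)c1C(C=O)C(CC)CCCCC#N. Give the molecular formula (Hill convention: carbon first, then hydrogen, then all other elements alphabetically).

Walk through each heavy atom and fill implicit hydrogens from standard valence (C 4, N 3, O 2, S 2, halogen 1); for lowercase aromatic atoms, an aromatic c carries 1 H when it has two neighbours and 0 H with three, and aromatic n carries 0 H:
  atom 1: C, bond orders sum to 1 (valence 4) → 3 H
  atom 2: O, bond orders sum to 2 (valence 2) → 0 H
  atom 3: aromatic c, 3 neighbours → 0 H
  atom 4: aromatic c, 2 neighbours → 1 H
  atom 5: aromatic c, 3 neighbours → 0 H
  atom 6: O, bond orders sum to 1 (valence 2) → 1 H
  atom 7: aromatic c, 2 neighbours → 1 H
  atom 8: aromatic c, 3 neighbours → 0 H
  atom 9: C, bond orders sum to 4 (valence 4) → 0 H
  atom 10: N, bond orders sum to 3 (valence 3) → 0 H
  atom 11: aromatic c, 3 neighbours → 0 H
  atom 12: C, bond orders sum to 3 (valence 4) → 1 H
  atom 13: C, bond orders sum to 3 (valence 4) → 1 H
  atom 14: O, bond orders sum to 2 (valence 2) → 0 H
  atom 15: C, bond orders sum to 3 (valence 4) → 1 H
  atom 16: C, bond orders sum to 2 (valence 4) → 2 H
  atom 17: C, bond orders sum to 1 (valence 4) → 3 H
  atom 18: C, bond orders sum to 2 (valence 4) → 2 H
  atom 19: C, bond orders sum to 2 (valence 4) → 2 H
  atom 20: C, bond orders sum to 2 (valence 4) → 2 H
  atom 21: C, bond orders sum to 2 (valence 4) → 2 H
  atom 22: C, bond orders sum to 4 (valence 4) → 0 H
  atom 23: N, bond orders sum to 3 (valence 3) → 0 H
Totals → C:18, H:22, N:2, O:3.

C18H22N2O3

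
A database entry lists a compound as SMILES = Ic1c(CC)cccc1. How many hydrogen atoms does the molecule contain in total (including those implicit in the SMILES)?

Walk through each heavy atom and fill implicit hydrogens from standard valence (C 4, N 3, O 2, S 2, halogen 1); for lowercase aromatic atoms, an aromatic c carries 1 H when it has two neighbours and 0 H with three, and aromatic n carries 0 H:
  atom 1: I (halogen, monovalent) → 0 H
  atom 2: aromatic c, 3 neighbours → 0 H
  atom 3: aromatic c, 3 neighbours → 0 H
  atom 4: C, bond orders sum to 2 (valence 4) → 2 H
  atom 5: C, bond orders sum to 1 (valence 4) → 3 H
  atom 6: aromatic c, 2 neighbours → 1 H
  atom 7: aromatic c, 2 neighbours → 1 H
  atom 8: aromatic c, 2 neighbours → 1 H
  atom 9: aromatic c, 2 neighbours → 1 H
Total hydrogens: 9.

9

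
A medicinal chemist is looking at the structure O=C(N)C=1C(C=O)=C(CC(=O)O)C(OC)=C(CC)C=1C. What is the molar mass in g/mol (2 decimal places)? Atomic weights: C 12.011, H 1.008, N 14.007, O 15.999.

279.29 g/mol

First, the molecular formula is C14H17NO5 (counting implicit H from valence).
  C: 14 × 12.011 = 168.154
  H: 17 × 1.008 = 17.136
  N: 1 × 14.007 = 14.007
  O: 5 × 15.999 = 79.995
Sum: 14×12.011 + 17×1.008 + 1×14.007 + 5×15.999 = 279.292 → 279.29 g/mol.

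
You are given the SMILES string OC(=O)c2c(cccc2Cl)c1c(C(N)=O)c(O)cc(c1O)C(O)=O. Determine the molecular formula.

C15H10ClNO7

Walk through each heavy atom and fill implicit hydrogens from standard valence (C 4, N 3, O 2, S 2, halogen 1); for lowercase aromatic atoms, an aromatic c carries 1 H when it has two neighbours and 0 H with three, and aromatic n carries 0 H:
  atom 1: O, bond orders sum to 1 (valence 2) → 1 H
  atom 2: C, bond orders sum to 4 (valence 4) → 0 H
  atom 3: O, bond orders sum to 2 (valence 2) → 0 H
  atom 4: aromatic c, 3 neighbours → 0 H
  atom 5: aromatic c, 3 neighbours → 0 H
  atom 6: aromatic c, 2 neighbours → 1 H
  atom 7: aromatic c, 2 neighbours → 1 H
  atom 8: aromatic c, 2 neighbours → 1 H
  atom 9: aromatic c, 3 neighbours → 0 H
  atom 10: Cl (halogen, monovalent) → 0 H
  atom 11: aromatic c, 3 neighbours → 0 H
  atom 12: aromatic c, 3 neighbours → 0 H
  atom 13: C, bond orders sum to 4 (valence 4) → 0 H
  atom 14: N, bond orders sum to 1 (valence 3) → 2 H
  atom 15: O, bond orders sum to 2 (valence 2) → 0 H
  atom 16: aromatic c, 3 neighbours → 0 H
  atom 17: O, bond orders sum to 1 (valence 2) → 1 H
  atom 18: aromatic c, 2 neighbours → 1 H
  atom 19: aromatic c, 3 neighbours → 0 H
  atom 20: aromatic c, 3 neighbours → 0 H
  atom 21: O, bond orders sum to 1 (valence 2) → 1 H
  atom 22: C, bond orders sum to 4 (valence 4) → 0 H
  atom 23: O, bond orders sum to 1 (valence 2) → 1 H
  atom 24: O, bond orders sum to 2 (valence 2) → 0 H
Totals → C:15, H:10, Cl:1, N:1, O:7.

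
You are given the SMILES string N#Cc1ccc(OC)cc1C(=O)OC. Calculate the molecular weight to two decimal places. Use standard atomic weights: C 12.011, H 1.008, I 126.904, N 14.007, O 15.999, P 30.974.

First, the molecular formula is C10H9NO3 (counting implicit H from valence).
  C: 10 × 12.011 = 120.110
  H: 9 × 1.008 = 9.072
  N: 1 × 14.007 = 14.007
  O: 3 × 15.999 = 47.997
Sum: 10×12.011 + 9×1.008 + 1×14.007 + 3×15.999 = 191.186 → 191.19 g/mol.

191.19 g/mol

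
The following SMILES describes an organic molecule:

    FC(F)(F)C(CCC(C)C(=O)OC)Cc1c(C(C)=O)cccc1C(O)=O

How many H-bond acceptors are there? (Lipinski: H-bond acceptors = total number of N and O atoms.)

5

N atoms: 0; O atoms: 5.
Lipinski HBA = 0 + 5 = 5.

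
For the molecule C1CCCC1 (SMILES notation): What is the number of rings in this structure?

In SMILES, each pair of matching ring-closure digits denotes one ring-closing bond; the number of such bonds equals the number of independent rings.
Ring-closure bonds here: 1.

1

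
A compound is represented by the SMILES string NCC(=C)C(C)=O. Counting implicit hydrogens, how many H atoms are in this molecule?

Walk through each heavy atom and fill implicit hydrogens from standard valence (C 4, N 3, O 2, S 2, halogen 1):
  atom 1: N, bond orders sum to 1 (valence 3) → 2 H
  atom 2: C, bond orders sum to 2 (valence 4) → 2 H
  atom 3: C, bond orders sum to 4 (valence 4) → 0 H
  atom 4: C, bond orders sum to 2 (valence 4) → 2 H
  atom 5: C, bond orders sum to 4 (valence 4) → 0 H
  atom 6: C, bond orders sum to 1 (valence 4) → 3 H
  atom 7: O, bond orders sum to 2 (valence 2) → 0 H
Total hydrogens: 9.

9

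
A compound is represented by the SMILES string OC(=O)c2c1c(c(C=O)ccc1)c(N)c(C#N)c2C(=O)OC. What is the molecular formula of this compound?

C15H10N2O5

Walk through each heavy atom and fill implicit hydrogens from standard valence (C 4, N 3, O 2, S 2, halogen 1); for lowercase aromatic atoms, an aromatic c carries 1 H when it has two neighbours and 0 H with three, and aromatic n carries 0 H:
  atom 1: O, bond orders sum to 1 (valence 2) → 1 H
  atom 2: C, bond orders sum to 4 (valence 4) → 0 H
  atom 3: O, bond orders sum to 2 (valence 2) → 0 H
  atom 4: aromatic c, 3 neighbours → 0 H
  atom 5: aromatic c, 3 neighbours → 0 H
  atom 6: aromatic c, 3 neighbours → 0 H
  atom 7: aromatic c, 3 neighbours → 0 H
  atom 8: C, bond orders sum to 3 (valence 4) → 1 H
  atom 9: O, bond orders sum to 2 (valence 2) → 0 H
  atom 10: aromatic c, 2 neighbours → 1 H
  atom 11: aromatic c, 2 neighbours → 1 H
  atom 12: aromatic c, 2 neighbours → 1 H
  atom 13: aromatic c, 3 neighbours → 0 H
  atom 14: N, bond orders sum to 1 (valence 3) → 2 H
  atom 15: aromatic c, 3 neighbours → 0 H
  atom 16: C, bond orders sum to 4 (valence 4) → 0 H
  atom 17: N, bond orders sum to 3 (valence 3) → 0 H
  atom 18: aromatic c, 3 neighbours → 0 H
  atom 19: C, bond orders sum to 4 (valence 4) → 0 H
  atom 20: O, bond orders sum to 2 (valence 2) → 0 H
  atom 21: O, bond orders sum to 2 (valence 2) → 0 H
  atom 22: C, bond orders sum to 1 (valence 4) → 3 H
Totals → C:15, H:10, N:2, O:5.
In Hill order: C15H10N2O5.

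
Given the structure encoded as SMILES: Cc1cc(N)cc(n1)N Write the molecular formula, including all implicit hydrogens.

C6H9N3

Walk through each heavy atom and fill implicit hydrogens from standard valence (C 4, N 3, O 2, S 2, halogen 1); for lowercase aromatic atoms, an aromatic c carries 1 H when it has two neighbours and 0 H with three, and aromatic n carries 0 H:
  atom 1: C, bond orders sum to 1 (valence 4) → 3 H
  atom 2: aromatic c, 3 neighbours → 0 H
  atom 3: aromatic c, 2 neighbours → 1 H
  atom 4: aromatic c, 3 neighbours → 0 H
  atom 5: N, bond orders sum to 1 (valence 3) → 2 H
  atom 6: aromatic c, 2 neighbours → 1 H
  atom 7: aromatic c, 3 neighbours → 0 H
  atom 8: aromatic n, 2 neighbours → 0 H
  atom 9: N, bond orders sum to 1 (valence 3) → 2 H
Totals → C:6, H:9, N:3.
In Hill order: C6H9N3.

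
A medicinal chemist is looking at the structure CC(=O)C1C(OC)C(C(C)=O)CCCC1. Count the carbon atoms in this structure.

12

Count every carbon token in the SMILES (each C, including those in ring-closure positions and inside branches).
Carbon count: 12.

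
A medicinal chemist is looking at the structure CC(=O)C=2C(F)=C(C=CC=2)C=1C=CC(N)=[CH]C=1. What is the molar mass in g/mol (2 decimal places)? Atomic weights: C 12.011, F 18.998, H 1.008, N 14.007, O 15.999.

First, the molecular formula is C14H12FNO (counting implicit H from valence).
  C: 14 × 12.011 = 168.154
  F: 1 × 18.998 = 18.998
  H: 12 × 1.008 = 12.096
  N: 1 × 14.007 = 14.007
  O: 1 × 15.999 = 15.999
Sum: 14×12.011 + 1×18.998 + 12×1.008 + 1×14.007 + 1×15.999 = 229.254 → 229.25 g/mol.

229.25 g/mol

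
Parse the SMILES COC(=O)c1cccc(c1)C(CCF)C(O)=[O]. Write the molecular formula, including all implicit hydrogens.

C12H13FO4

Walk through each heavy atom and fill implicit hydrogens from standard valence (C 4, N 3, O 2, S 2, halogen 1); for lowercase aromatic atoms, an aromatic c carries 1 H when it has two neighbours and 0 H with three, and aromatic n carries 0 H:
  atom 1: C, bond orders sum to 1 (valence 4) → 3 H
  atom 2: O, bond orders sum to 2 (valence 2) → 0 H
  atom 3: C, bond orders sum to 4 (valence 4) → 0 H
  atom 4: O, bond orders sum to 2 (valence 2) → 0 H
  atom 5: aromatic c, 3 neighbours → 0 H
  atom 6: aromatic c, 2 neighbours → 1 H
  atom 7: aromatic c, 2 neighbours → 1 H
  atom 8: aromatic c, 2 neighbours → 1 H
  atom 9: aromatic c, 3 neighbours → 0 H
  atom 10: aromatic c, 2 neighbours → 1 H
  atom 11: C, bond orders sum to 3 (valence 4) → 1 H
  atom 12: C, bond orders sum to 2 (valence 4) → 2 H
  atom 13: C, bond orders sum to 2 (valence 4) → 2 H
  atom 14: F (halogen, monovalent) → 0 H
  atom 15: C, bond orders sum to 4 (valence 4) → 0 H
  atom 16: O, bond orders sum to 1 (valence 2) → 1 H
  atom 17: O with explicit H count 0
Totals → C:12, H:13, F:1, O:4.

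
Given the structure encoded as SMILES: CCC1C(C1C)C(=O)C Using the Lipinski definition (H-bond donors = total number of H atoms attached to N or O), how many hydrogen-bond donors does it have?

Donors: find every N or O and count the H atoms it carries.
  atom 8 (O): bond orders sum to 2 → 0 H
Lipinski HBD = 0.

0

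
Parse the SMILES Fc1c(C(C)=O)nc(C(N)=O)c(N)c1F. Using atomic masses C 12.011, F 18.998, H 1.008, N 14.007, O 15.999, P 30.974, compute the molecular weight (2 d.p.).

215.16 g/mol

First, the molecular formula is C8H7F2N3O2 (counting implicit H from valence).
  C: 8 × 12.011 = 96.088
  F: 2 × 18.998 = 37.996
  H: 7 × 1.008 = 7.056
  N: 3 × 14.007 = 42.021
  O: 2 × 15.999 = 31.998
Sum: 8×12.011 + 2×18.998 + 7×1.008 + 3×14.007 + 2×15.999 = 215.159 → 215.16 g/mol.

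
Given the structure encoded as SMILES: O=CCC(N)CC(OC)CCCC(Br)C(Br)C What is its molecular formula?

C12H23Br2NO2

Walk through each heavy atom and fill implicit hydrogens from standard valence (C 4, N 3, O 2, S 2, halogen 1):
  atom 1: O, bond orders sum to 2 (valence 2) → 0 H
  atom 2: C, bond orders sum to 3 (valence 4) → 1 H
  atom 3: C, bond orders sum to 2 (valence 4) → 2 H
  atom 4: C, bond orders sum to 3 (valence 4) → 1 H
  atom 5: N, bond orders sum to 1 (valence 3) → 2 H
  atom 6: C, bond orders sum to 2 (valence 4) → 2 H
  atom 7: C, bond orders sum to 3 (valence 4) → 1 H
  atom 8: O, bond orders sum to 2 (valence 2) → 0 H
  atom 9: C, bond orders sum to 1 (valence 4) → 3 H
  atom 10: C, bond orders sum to 2 (valence 4) → 2 H
  atom 11: C, bond orders sum to 2 (valence 4) → 2 H
  atom 12: C, bond orders sum to 2 (valence 4) → 2 H
  atom 13: C, bond orders sum to 3 (valence 4) → 1 H
  atom 14: Br (halogen, monovalent) → 0 H
  atom 15: C, bond orders sum to 3 (valence 4) → 1 H
  atom 16: Br (halogen, monovalent) → 0 H
  atom 17: C, bond orders sum to 1 (valence 4) → 3 H
Totals → C:12, H:23, Br:2, N:1, O:2.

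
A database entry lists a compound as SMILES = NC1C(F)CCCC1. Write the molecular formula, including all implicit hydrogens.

Walk through each heavy atom and fill implicit hydrogens from standard valence (C 4, N 3, O 2, S 2, halogen 1):
  atom 1: N, bond orders sum to 1 (valence 3) → 2 H
  atom 2: C, bond orders sum to 3 (valence 4) → 1 H
  atom 3: C, bond orders sum to 3 (valence 4) → 1 H
  atom 4: F (halogen, monovalent) → 0 H
  atom 5: C, bond orders sum to 2 (valence 4) → 2 H
  atom 6: C, bond orders sum to 2 (valence 4) → 2 H
  atom 7: C, bond orders sum to 2 (valence 4) → 2 H
  atom 8: C, bond orders sum to 2 (valence 4) → 2 H
Totals → C:6, H:12, F:1, N:1.
In Hill order: C6H12FN.

C6H12FN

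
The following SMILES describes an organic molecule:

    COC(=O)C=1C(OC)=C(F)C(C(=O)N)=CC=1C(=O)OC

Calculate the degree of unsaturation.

Molecular formula: C12H12FNO6.
DoU = (2C + 2 + N − H − X) / 2, where X is the halogen count and O/S are ignored.
    = (2·12 + 2 + 1 − 12 − 1) / 2 = 14 / 2 = 7.

7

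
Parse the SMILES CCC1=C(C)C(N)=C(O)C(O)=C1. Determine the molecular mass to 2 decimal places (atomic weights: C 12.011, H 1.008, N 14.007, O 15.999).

First, the molecular formula is C9H13NO2 (counting implicit H from valence).
  C: 9 × 12.011 = 108.099
  H: 13 × 1.008 = 13.104
  N: 1 × 14.007 = 14.007
  O: 2 × 15.999 = 31.998
Sum: 9×12.011 + 13×1.008 + 1×14.007 + 2×15.999 = 167.208 → 167.21 g/mol.

167.21 g/mol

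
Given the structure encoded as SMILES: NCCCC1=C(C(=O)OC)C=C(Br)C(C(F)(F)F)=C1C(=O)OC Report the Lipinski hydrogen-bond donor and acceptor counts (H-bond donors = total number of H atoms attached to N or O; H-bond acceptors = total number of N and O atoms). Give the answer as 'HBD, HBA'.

2, 5

Donors: find every N or O and count the H atoms it carries.
  atom 1 (N): bond orders sum to 1 → 2 H
  atom 8 (O): bond orders sum to 2 → 0 H
  atom 9 (O): bond orders sum to 2 → 0 H
  atom 21 (O): bond orders sum to 2 → 0 H
  atom 22 (O): bond orders sum to 2 → 0 H
Lipinski HBD = 2.
Acceptors: N atoms = 1, O atoms = 4 → HBA = 5.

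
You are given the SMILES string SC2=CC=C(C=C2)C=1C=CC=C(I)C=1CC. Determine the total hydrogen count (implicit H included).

13

Walk through each heavy atom and fill implicit hydrogens from standard valence (C 4, N 3, O 2, S 2, halogen 1):
  atom 1: S, bond orders sum to 1 (valence 2) → 1 H
  atom 2: C, bond orders sum to 4 (valence 4) → 0 H
  atom 3: C, bond orders sum to 3 (valence 4) → 1 H
  atom 4: C, bond orders sum to 3 (valence 4) → 1 H
  atom 5: C, bond orders sum to 4 (valence 4) → 0 H
  atom 6: C, bond orders sum to 3 (valence 4) → 1 H
  atom 7: C, bond orders sum to 3 (valence 4) → 1 H
  atom 8: C, bond orders sum to 4 (valence 4) → 0 H
  atom 9: C, bond orders sum to 3 (valence 4) → 1 H
  atom 10: C, bond orders sum to 3 (valence 4) → 1 H
  atom 11: C, bond orders sum to 3 (valence 4) → 1 H
  atom 12: C, bond orders sum to 4 (valence 4) → 0 H
  atom 13: I (halogen, monovalent) → 0 H
  atom 14: C, bond orders sum to 4 (valence 4) → 0 H
  atom 15: C, bond orders sum to 2 (valence 4) → 2 H
  atom 16: C, bond orders sum to 1 (valence 4) → 3 H
Total hydrogens: 13.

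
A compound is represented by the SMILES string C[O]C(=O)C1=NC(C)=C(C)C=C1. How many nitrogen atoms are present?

Scan the SMILES for N atoms (remember two-letter symbols like Cl and Br are single atoms).
Nitrogen count: 1.

1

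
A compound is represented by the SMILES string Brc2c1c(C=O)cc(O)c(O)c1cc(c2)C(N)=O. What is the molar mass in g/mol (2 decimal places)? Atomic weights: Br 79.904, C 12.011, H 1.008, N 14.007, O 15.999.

310.10 g/mol

First, the molecular formula is C12H8BrNO4 (counting implicit H from valence).
  Br: 1 × 79.904 = 79.904
  C: 12 × 12.011 = 144.132
  H: 8 × 1.008 = 8.064
  N: 1 × 14.007 = 14.007
  O: 4 × 15.999 = 63.996
Sum: 1×79.904 + 12×12.011 + 8×1.008 + 1×14.007 + 4×15.999 = 310.103 → 310.10 g/mol.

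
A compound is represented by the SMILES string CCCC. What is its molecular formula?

Walk through each heavy atom and fill implicit hydrogens from standard valence (C 4, N 3, O 2, S 2, halogen 1):
  atom 1: C, bond orders sum to 1 (valence 4) → 3 H
  atom 2: C, bond orders sum to 2 (valence 4) → 2 H
  atom 3: C, bond orders sum to 2 (valence 4) → 2 H
  atom 4: C, bond orders sum to 1 (valence 4) → 3 H
Totals → C:4, H:10.

C4H10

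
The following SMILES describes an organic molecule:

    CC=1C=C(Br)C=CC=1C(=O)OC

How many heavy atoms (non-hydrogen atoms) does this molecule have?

12

Every atom symbol written in the SMILES (organic subset) is one heavy atom; implicit H are not written.
Heavy atoms by element → Br:1, C:9, O:2.
Total: 12.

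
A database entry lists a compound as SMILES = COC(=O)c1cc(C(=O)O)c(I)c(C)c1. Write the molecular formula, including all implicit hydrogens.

Walk through each heavy atom and fill implicit hydrogens from standard valence (C 4, N 3, O 2, S 2, halogen 1); for lowercase aromatic atoms, an aromatic c carries 1 H when it has two neighbours and 0 H with three, and aromatic n carries 0 H:
  atom 1: C, bond orders sum to 1 (valence 4) → 3 H
  atom 2: O, bond orders sum to 2 (valence 2) → 0 H
  atom 3: C, bond orders sum to 4 (valence 4) → 0 H
  atom 4: O, bond orders sum to 2 (valence 2) → 0 H
  atom 5: aromatic c, 3 neighbours → 0 H
  atom 6: aromatic c, 2 neighbours → 1 H
  atom 7: aromatic c, 3 neighbours → 0 H
  atom 8: C, bond orders sum to 4 (valence 4) → 0 H
  atom 9: O, bond orders sum to 2 (valence 2) → 0 H
  atom 10: O, bond orders sum to 1 (valence 2) → 1 H
  atom 11: aromatic c, 3 neighbours → 0 H
  atom 12: I (halogen, monovalent) → 0 H
  atom 13: aromatic c, 3 neighbours → 0 H
  atom 14: C, bond orders sum to 1 (valence 4) → 3 H
  atom 15: aromatic c, 2 neighbours → 1 H
Totals → C:10, H:9, I:1, O:4.
In Hill order: C10H9IO4.

C10H9IO4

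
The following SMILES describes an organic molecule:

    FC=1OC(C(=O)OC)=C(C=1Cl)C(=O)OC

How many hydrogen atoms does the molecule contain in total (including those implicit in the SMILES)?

Walk through each heavy atom and fill implicit hydrogens from standard valence (C 4, N 3, O 2, S 2, halogen 1):
  atom 1: F (halogen, monovalent) → 0 H
  atom 2: C, bond orders sum to 4 (valence 4) → 0 H
  atom 3: O, bond orders sum to 2 (valence 2) → 0 H
  atom 4: C, bond orders sum to 4 (valence 4) → 0 H
  atom 5: C, bond orders sum to 4 (valence 4) → 0 H
  atom 6: O, bond orders sum to 2 (valence 2) → 0 H
  atom 7: O, bond orders sum to 2 (valence 2) → 0 H
  atom 8: C, bond orders sum to 1 (valence 4) → 3 H
  atom 9: C, bond orders sum to 4 (valence 4) → 0 H
  atom 10: C, bond orders sum to 4 (valence 4) → 0 H
  atom 11: Cl (halogen, monovalent) → 0 H
  atom 12: C, bond orders sum to 4 (valence 4) → 0 H
  atom 13: O, bond orders sum to 2 (valence 2) → 0 H
  atom 14: O, bond orders sum to 2 (valence 2) → 0 H
  atom 15: C, bond orders sum to 1 (valence 4) → 3 H
Total hydrogens: 6.

6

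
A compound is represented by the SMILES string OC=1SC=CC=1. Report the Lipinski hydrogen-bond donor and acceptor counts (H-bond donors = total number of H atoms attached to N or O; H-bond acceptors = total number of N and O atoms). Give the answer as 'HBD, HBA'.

Donors: find every N or O and count the H atoms it carries.
  atom 1 (O): bond orders sum to 1 → 1 H
Lipinski HBD = 1.
Acceptors: N atoms = 0, O atoms = 1 → HBA = 1.

1, 1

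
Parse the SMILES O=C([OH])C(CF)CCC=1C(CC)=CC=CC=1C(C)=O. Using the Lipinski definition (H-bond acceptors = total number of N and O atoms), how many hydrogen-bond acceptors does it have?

3

N atoms: 0; O atoms: 3.
Lipinski HBA = 0 + 3 = 3.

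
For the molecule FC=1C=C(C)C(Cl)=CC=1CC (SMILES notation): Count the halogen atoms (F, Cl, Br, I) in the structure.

Halogen atoms appear at heavy-atom positions 1, 7 (1×Cl, 1×F).
Halogen count: 2.

2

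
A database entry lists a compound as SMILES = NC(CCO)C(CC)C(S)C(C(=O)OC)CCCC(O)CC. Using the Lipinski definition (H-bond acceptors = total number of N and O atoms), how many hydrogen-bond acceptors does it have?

5

N atoms: 1; O atoms: 4.
Lipinski HBA = 1 + 4 = 5.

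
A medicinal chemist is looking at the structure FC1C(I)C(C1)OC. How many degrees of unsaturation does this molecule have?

1

Degree of unsaturation = (number of rings) + (number of π bonds).
Ring closures in the SMILES: 1.
π bonds: none → 0 DoU from unsaturation.
Total DoU = 1 + 0 = 1.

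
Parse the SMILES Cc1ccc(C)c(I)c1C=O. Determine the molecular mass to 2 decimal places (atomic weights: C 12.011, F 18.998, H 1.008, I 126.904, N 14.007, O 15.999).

260.07 g/mol

First, the molecular formula is C9H9IO (counting implicit H from valence).
  C: 9 × 12.011 = 108.099
  H: 9 × 1.008 = 9.072
  I: 1 × 126.904 = 126.904
  O: 1 × 15.999 = 15.999
Sum: 9×12.011 + 9×1.008 + 1×126.904 + 1×15.999 = 260.074 → 260.07 g/mol.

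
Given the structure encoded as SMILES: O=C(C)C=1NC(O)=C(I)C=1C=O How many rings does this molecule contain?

1

In SMILES, each pair of matching ring-closure digits denotes one ring-closing bond; the number of such bonds equals the number of independent rings.
Ring-closure bonds here: 1.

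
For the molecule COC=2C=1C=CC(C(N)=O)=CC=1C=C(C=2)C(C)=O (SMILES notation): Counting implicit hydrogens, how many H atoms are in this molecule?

13

Walk through each heavy atom and fill implicit hydrogens from standard valence (C 4, N 3, O 2, S 2, halogen 1):
  atom 1: C, bond orders sum to 1 (valence 4) → 3 H
  atom 2: O, bond orders sum to 2 (valence 2) → 0 H
  atom 3: C, bond orders sum to 4 (valence 4) → 0 H
  atom 4: C, bond orders sum to 4 (valence 4) → 0 H
  atom 5: C, bond orders sum to 3 (valence 4) → 1 H
  atom 6: C, bond orders sum to 3 (valence 4) → 1 H
  atom 7: C, bond orders sum to 4 (valence 4) → 0 H
  atom 8: C, bond orders sum to 4 (valence 4) → 0 H
  atom 9: N, bond orders sum to 1 (valence 3) → 2 H
  atom 10: O, bond orders sum to 2 (valence 2) → 0 H
  atom 11: C, bond orders sum to 3 (valence 4) → 1 H
  atom 12: C, bond orders sum to 4 (valence 4) → 0 H
  atom 13: C, bond orders sum to 3 (valence 4) → 1 H
  atom 14: C, bond orders sum to 4 (valence 4) → 0 H
  atom 15: C, bond orders sum to 3 (valence 4) → 1 H
  atom 16: C, bond orders sum to 4 (valence 4) → 0 H
  atom 17: C, bond orders sum to 1 (valence 4) → 3 H
  atom 18: O, bond orders sum to 2 (valence 2) → 0 H
Total hydrogens: 13.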